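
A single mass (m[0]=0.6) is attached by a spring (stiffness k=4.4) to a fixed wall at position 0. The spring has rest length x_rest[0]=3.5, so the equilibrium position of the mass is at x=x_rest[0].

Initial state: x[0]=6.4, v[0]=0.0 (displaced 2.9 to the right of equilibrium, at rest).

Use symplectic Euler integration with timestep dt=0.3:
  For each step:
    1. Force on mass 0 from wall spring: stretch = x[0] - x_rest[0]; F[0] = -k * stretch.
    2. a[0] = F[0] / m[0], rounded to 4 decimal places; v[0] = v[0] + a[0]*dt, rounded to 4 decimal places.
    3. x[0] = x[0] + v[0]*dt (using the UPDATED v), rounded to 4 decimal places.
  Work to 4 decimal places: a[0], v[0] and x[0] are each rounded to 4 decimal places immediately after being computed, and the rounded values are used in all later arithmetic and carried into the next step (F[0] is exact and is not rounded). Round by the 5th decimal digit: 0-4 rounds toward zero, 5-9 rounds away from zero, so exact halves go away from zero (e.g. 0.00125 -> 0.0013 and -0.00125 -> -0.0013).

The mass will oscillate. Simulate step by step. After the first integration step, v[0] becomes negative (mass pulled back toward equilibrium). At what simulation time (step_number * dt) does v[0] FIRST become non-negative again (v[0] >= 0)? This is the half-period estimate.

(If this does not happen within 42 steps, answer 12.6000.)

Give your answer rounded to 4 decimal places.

Step 0: x=[6.4000] v=[0.0000]
Step 1: x=[4.4860] v=[-6.3800]
Step 2: x=[1.9212] v=[-8.5492]
Step 3: x=[0.3985] v=[-5.0758]
Step 4: x=[0.9228] v=[1.7475]
First v>=0 after going negative at step 4, time=1.2000

Answer: 1.2000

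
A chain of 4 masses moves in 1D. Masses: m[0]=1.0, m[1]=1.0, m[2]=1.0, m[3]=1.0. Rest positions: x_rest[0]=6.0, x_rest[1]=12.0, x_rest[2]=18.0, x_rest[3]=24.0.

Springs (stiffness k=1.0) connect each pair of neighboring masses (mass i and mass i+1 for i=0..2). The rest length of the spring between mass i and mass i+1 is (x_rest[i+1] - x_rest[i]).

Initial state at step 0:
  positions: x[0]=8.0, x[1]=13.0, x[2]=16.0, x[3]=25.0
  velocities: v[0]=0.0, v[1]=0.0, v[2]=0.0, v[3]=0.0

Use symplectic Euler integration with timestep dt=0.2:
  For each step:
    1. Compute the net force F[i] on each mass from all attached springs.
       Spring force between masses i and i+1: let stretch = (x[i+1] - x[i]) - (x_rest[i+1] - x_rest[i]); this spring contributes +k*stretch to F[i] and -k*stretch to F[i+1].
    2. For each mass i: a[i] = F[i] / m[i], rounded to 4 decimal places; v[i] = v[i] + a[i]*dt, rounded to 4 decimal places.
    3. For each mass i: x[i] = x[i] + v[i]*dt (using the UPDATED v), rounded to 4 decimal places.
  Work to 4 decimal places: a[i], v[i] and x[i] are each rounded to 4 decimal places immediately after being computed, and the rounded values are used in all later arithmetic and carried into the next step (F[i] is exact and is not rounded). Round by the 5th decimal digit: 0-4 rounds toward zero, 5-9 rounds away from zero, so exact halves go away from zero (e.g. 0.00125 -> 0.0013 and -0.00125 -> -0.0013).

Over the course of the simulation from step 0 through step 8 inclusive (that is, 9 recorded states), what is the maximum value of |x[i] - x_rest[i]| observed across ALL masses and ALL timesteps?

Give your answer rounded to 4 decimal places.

Step 0: x=[8.0000 13.0000 16.0000 25.0000] v=[0.0000 0.0000 0.0000 0.0000]
Step 1: x=[7.9600 12.9200 16.2400 24.8800] v=[-0.2000 -0.4000 1.2000 -0.6000]
Step 2: x=[7.8784 12.7744 16.6928 24.6544] v=[-0.4080 -0.7280 2.2640 -1.1280]
Step 3: x=[7.7526 12.5897 17.3073 24.3503] v=[-0.6288 -0.9235 3.0726 -1.5203]
Step 4: x=[7.5803 12.4002 18.0148 24.0045] v=[-0.8614 -0.9474 3.5377 -1.7289]
Step 5: x=[7.3608 12.2425 18.7373 23.6591] v=[-1.0974 -0.7885 3.6127 -1.7268]
Step 6: x=[7.0966 12.1493 19.3969 23.3569] v=[-1.3211 -0.4659 3.2981 -1.5112]
Step 7: x=[6.7945 12.1439 19.9250 23.1363] v=[-1.5106 -0.0269 2.6406 -1.1032]
Step 8: x=[6.4664 12.2358 20.2703 23.0272] v=[-1.6407 0.4594 1.7266 -0.5455]
Max displacement = 2.2703

Answer: 2.2703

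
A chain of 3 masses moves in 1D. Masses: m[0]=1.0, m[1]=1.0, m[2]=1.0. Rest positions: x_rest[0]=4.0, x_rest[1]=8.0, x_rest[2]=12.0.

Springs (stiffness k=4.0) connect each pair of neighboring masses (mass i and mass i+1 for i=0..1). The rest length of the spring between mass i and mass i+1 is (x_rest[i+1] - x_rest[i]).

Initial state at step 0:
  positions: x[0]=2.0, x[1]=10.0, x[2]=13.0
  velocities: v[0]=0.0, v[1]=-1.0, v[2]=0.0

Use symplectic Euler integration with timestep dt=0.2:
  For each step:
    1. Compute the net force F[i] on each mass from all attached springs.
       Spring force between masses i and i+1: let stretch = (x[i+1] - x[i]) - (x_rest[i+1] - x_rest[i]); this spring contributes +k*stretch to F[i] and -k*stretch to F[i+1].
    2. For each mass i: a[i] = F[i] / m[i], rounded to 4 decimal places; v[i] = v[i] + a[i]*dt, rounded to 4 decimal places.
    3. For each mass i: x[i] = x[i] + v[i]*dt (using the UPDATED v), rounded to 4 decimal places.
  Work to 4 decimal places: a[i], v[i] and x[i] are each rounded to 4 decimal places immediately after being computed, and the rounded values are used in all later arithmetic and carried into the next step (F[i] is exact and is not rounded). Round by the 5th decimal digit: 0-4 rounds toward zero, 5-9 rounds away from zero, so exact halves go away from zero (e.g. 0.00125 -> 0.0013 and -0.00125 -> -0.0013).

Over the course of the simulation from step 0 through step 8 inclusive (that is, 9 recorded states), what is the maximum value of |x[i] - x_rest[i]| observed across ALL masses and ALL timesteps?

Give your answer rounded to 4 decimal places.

Answer: 2.5868

Derivation:
Step 0: x=[2.0000 10.0000 13.0000] v=[0.0000 -1.0000 0.0000]
Step 1: x=[2.6400 9.0000 13.1600] v=[3.2000 -5.0000 0.8000]
Step 2: x=[3.6576 7.6480 13.2944] v=[5.0880 -6.7600 0.6720]
Step 3: x=[4.6737 6.5610 13.1654] v=[5.0803 -5.4352 -0.6451]
Step 4: x=[5.3517 6.2287 12.6197] v=[3.3901 -1.6615 -2.7286]
Step 5: x=[5.5300 6.7786 11.6914] v=[0.8917 2.7497 -4.6414]
Step 6: x=[5.2681 7.9148 10.6171] v=[-1.3094 5.6811 -5.3716]
Step 7: x=[4.7897 9.0599 9.7504] v=[-2.3920 5.7256 -4.3334]
Step 8: x=[4.3545 9.6323 9.4132] v=[-2.1758 2.8618 -1.6858]
Max displacement = 2.5868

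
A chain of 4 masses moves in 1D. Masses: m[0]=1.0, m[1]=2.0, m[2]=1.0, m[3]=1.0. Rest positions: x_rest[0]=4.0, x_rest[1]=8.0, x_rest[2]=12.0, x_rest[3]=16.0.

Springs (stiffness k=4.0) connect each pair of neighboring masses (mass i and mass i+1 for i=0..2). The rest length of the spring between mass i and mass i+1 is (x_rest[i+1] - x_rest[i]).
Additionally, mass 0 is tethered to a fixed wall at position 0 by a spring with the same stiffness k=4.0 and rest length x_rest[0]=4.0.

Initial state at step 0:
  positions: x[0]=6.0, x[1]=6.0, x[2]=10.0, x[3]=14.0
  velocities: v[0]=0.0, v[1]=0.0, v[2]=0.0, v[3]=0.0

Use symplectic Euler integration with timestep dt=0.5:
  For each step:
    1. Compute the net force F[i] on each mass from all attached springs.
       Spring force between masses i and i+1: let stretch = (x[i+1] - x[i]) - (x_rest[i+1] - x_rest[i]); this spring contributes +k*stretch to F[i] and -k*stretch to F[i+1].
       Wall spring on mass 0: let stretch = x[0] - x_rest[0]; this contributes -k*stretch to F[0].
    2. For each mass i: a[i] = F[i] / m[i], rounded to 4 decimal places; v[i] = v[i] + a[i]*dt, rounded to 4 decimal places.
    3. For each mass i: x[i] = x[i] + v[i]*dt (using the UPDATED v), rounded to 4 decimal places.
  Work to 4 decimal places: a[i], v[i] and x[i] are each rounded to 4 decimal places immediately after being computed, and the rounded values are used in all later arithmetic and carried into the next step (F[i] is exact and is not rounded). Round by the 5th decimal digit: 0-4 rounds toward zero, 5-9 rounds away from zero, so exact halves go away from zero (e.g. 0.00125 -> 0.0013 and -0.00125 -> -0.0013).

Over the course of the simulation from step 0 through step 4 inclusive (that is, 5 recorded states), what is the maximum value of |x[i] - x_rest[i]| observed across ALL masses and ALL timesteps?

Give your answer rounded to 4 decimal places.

Step 0: x=[6.0000 6.0000 10.0000 14.0000] v=[0.0000 0.0000 0.0000 0.0000]
Step 1: x=[0.0000 8.0000 10.0000 14.0000] v=[-12.0000 4.0000 0.0000 0.0000]
Step 2: x=[2.0000 7.0000 12.0000 14.0000] v=[4.0000 -2.0000 4.0000 0.0000]
Step 3: x=[7.0000 6.0000 11.0000 16.0000] v=[10.0000 -2.0000 -2.0000 4.0000]
Step 4: x=[4.0000 8.0000 10.0000 17.0000] v=[-6.0000 4.0000 -2.0000 2.0000]
Max displacement = 4.0000

Answer: 4.0000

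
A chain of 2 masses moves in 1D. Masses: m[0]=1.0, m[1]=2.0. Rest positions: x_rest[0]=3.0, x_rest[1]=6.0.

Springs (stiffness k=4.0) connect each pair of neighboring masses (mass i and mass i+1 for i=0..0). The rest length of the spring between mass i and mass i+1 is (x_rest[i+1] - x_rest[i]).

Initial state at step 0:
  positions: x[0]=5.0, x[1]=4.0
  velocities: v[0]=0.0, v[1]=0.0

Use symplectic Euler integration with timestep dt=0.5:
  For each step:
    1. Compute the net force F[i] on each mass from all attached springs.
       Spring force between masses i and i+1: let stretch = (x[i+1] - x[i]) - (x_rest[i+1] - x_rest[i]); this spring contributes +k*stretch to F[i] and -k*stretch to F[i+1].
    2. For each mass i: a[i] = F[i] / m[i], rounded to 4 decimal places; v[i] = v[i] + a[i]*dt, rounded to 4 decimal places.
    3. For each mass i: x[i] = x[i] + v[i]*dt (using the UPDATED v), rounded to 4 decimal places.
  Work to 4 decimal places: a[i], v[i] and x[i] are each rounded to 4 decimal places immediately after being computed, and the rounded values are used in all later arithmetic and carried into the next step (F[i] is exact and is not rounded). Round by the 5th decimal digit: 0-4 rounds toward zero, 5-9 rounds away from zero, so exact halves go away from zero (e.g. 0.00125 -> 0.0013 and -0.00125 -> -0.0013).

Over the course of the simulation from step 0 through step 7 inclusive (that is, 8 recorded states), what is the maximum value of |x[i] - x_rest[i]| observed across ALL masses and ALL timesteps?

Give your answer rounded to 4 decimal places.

Step 0: x=[5.0000 4.0000] v=[0.0000 0.0000]
Step 1: x=[1.0000 6.0000] v=[-8.0000 4.0000]
Step 2: x=[-1.0000 7.0000] v=[-4.0000 2.0000]
Step 3: x=[2.0000 5.5000] v=[6.0000 -3.0000]
Step 4: x=[5.5000 3.7500] v=[7.0000 -3.5000]
Step 5: x=[4.2500 4.3750] v=[-2.5000 1.2500]
Step 6: x=[0.1250 6.4375] v=[-8.2500 4.1250]
Step 7: x=[-0.6875 6.8438] v=[-1.6250 0.8125]
Max displacement = 4.0000

Answer: 4.0000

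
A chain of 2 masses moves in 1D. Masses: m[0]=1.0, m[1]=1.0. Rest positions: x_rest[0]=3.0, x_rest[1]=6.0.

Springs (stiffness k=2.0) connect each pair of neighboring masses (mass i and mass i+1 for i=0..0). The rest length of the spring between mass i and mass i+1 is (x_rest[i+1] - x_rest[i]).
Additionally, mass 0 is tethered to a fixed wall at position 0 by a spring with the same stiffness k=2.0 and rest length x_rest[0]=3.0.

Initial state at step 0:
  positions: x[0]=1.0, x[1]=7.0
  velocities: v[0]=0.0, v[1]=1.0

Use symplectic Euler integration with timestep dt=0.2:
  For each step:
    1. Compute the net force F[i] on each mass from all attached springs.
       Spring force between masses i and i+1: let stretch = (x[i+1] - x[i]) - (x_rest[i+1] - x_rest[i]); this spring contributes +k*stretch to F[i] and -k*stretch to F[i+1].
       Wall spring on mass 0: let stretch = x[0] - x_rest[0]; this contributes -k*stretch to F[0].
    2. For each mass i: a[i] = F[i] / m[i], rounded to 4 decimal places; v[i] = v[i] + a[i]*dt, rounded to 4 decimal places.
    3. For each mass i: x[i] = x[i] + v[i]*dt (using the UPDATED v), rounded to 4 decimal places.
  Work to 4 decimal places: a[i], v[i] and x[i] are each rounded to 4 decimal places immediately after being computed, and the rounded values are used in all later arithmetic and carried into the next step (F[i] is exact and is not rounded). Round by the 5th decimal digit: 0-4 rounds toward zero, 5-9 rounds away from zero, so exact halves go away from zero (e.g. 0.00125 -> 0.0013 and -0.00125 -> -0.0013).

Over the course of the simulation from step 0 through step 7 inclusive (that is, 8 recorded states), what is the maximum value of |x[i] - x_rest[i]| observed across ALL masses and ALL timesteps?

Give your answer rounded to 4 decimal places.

Answer: 2.3207

Derivation:
Step 0: x=[1.0000 7.0000] v=[0.0000 1.0000]
Step 1: x=[1.4000 6.9600] v=[2.0000 -0.2000]
Step 2: x=[2.1328 6.7152] v=[3.6640 -1.2240]
Step 3: x=[3.0616 6.3438] v=[4.6438 -1.8570]
Step 4: x=[4.0080 5.9498] v=[4.7320 -1.9699]
Step 5: x=[4.7891 5.6405] v=[3.9055 -1.5466]
Step 6: x=[5.2552 5.5031] v=[2.3304 -0.6872]
Step 7: x=[5.3207 5.5858] v=[0.3275 0.4136]
Max displacement = 2.3207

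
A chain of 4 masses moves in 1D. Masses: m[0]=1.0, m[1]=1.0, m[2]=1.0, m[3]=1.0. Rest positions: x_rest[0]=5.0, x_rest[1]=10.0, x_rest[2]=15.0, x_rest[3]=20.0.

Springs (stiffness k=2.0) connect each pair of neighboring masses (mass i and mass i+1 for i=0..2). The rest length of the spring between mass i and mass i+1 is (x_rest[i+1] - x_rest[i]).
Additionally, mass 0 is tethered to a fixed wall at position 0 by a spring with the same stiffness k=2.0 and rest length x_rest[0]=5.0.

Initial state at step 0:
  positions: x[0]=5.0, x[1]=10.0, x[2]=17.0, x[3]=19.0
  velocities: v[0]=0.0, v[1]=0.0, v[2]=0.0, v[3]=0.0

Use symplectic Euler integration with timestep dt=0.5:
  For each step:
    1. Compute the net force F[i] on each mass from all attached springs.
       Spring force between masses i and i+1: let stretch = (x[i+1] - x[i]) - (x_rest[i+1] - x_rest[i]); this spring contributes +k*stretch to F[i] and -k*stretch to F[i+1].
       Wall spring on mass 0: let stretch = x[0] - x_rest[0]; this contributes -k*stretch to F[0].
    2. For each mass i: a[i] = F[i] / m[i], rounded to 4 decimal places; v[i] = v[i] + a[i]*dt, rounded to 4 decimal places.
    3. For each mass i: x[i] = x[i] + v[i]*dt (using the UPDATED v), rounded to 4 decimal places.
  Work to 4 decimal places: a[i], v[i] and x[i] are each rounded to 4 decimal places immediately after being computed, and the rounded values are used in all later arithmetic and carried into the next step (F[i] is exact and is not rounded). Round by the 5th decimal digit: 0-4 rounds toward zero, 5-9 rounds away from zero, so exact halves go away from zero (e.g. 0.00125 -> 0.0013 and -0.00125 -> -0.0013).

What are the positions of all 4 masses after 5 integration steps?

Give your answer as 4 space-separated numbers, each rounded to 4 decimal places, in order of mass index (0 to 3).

Answer: 3.4375 10.4063 16.0000 19.5625

Derivation:
Step 0: x=[5.0000 10.0000 17.0000 19.0000] v=[0.0000 0.0000 0.0000 0.0000]
Step 1: x=[5.0000 11.0000 14.5000 20.5000] v=[0.0000 2.0000 -5.0000 3.0000]
Step 2: x=[5.5000 10.7500 13.2500 21.5000] v=[1.0000 -0.5000 -2.5000 2.0000]
Step 3: x=[5.8750 9.1250 14.8750 20.8750] v=[0.7500 -3.2500 3.2500 -1.2500]
Step 4: x=[4.9375 8.7500 16.6250 19.7500] v=[-1.8750 -0.7500 3.5000 -2.2500]
Step 5: x=[3.4375 10.4063 16.0000 19.5625] v=[-3.0000 3.3125 -1.2500 -0.3750]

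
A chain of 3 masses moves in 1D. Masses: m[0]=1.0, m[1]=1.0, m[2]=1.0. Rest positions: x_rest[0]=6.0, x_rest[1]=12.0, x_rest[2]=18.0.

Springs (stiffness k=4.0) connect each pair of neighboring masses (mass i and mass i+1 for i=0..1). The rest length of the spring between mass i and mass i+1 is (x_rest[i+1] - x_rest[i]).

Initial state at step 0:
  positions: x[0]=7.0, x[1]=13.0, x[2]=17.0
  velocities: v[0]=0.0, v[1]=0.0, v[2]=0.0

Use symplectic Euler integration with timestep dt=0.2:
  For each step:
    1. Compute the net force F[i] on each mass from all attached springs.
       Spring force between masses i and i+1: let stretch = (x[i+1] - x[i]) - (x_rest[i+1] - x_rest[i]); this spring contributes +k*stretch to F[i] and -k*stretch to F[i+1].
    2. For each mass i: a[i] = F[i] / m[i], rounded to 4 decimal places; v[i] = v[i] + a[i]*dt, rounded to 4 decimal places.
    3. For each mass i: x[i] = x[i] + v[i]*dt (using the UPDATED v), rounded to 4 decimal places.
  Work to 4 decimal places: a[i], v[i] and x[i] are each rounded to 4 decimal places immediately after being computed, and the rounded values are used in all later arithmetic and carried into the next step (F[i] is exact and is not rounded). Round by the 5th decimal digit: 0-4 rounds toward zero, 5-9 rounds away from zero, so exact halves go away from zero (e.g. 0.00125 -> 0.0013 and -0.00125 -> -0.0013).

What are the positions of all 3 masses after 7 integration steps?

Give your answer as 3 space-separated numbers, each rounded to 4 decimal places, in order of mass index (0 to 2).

Answer: 5.1214 12.7310 19.1476

Derivation:
Step 0: x=[7.0000 13.0000 17.0000] v=[0.0000 0.0000 0.0000]
Step 1: x=[7.0000 12.6800 17.3200] v=[0.0000 -1.6000 1.6000]
Step 2: x=[6.9488 12.1936 17.8576] v=[-0.2560 -2.4320 2.6880]
Step 3: x=[6.7768 11.7743 18.4490] v=[-0.8602 -2.0966 2.9568]
Step 4: x=[6.4444 11.6233 18.9324] v=[-1.6622 -0.7548 2.4170]
Step 5: x=[5.9806 11.8132 19.2063] v=[-2.3191 0.9494 1.3697]
Step 6: x=[5.4900 12.2528 19.2573] v=[-2.4530 2.1978 0.2552]
Step 7: x=[5.1214 12.7310 19.1476] v=[-1.8428 2.3912 -0.5484]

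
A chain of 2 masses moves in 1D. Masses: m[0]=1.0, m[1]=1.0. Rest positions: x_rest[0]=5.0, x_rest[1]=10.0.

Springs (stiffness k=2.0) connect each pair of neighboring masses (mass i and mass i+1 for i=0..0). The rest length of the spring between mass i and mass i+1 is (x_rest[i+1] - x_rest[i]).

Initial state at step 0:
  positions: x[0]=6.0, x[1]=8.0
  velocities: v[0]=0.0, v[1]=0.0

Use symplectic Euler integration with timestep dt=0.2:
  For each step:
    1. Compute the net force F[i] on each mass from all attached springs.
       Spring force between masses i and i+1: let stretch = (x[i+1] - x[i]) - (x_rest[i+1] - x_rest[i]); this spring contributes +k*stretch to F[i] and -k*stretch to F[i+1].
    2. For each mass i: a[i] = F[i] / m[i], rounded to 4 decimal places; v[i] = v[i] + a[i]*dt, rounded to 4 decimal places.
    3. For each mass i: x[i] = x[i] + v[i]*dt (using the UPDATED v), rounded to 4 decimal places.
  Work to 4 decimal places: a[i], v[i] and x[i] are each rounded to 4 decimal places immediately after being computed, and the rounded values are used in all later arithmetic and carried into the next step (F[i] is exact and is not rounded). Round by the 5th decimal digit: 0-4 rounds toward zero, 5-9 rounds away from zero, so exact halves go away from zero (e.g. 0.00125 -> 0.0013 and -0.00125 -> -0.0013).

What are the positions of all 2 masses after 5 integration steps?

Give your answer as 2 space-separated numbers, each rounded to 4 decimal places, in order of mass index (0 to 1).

Step 0: x=[6.0000 8.0000] v=[0.0000 0.0000]
Step 1: x=[5.7600 8.2400] v=[-1.2000 1.2000]
Step 2: x=[5.3184 8.6816] v=[-2.2080 2.2080]
Step 3: x=[4.7459 9.2541] v=[-2.8627 2.8627]
Step 4: x=[4.1340 9.8660] v=[-3.0594 3.0594]
Step 5: x=[3.5807 10.4193] v=[-2.7666 2.7666]

Answer: 3.5807 10.4193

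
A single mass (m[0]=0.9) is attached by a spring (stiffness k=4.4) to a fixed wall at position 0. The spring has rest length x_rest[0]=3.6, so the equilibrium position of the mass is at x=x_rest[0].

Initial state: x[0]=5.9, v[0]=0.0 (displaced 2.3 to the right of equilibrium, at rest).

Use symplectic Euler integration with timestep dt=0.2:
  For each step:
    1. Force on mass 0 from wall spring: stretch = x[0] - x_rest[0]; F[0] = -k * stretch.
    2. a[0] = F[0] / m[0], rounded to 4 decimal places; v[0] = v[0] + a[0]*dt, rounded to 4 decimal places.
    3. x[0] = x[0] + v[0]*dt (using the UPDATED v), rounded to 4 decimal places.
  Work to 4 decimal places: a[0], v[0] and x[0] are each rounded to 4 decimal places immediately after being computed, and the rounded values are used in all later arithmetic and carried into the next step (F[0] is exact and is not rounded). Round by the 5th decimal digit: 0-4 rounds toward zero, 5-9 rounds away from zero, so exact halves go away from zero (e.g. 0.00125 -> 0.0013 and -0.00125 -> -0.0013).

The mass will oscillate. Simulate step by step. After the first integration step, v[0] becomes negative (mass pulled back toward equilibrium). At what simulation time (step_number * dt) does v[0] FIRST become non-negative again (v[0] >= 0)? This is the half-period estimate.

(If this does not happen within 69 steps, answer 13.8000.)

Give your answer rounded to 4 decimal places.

Step 0: x=[5.9000] v=[0.0000]
Step 1: x=[5.4502] v=[-2.2489]
Step 2: x=[4.6386] v=[-4.0580]
Step 3: x=[3.6239] v=[-5.0735]
Step 4: x=[2.6045] v=[-5.0969]
Step 5: x=[1.7798] v=[-4.1235]
Step 6: x=[1.3111] v=[-2.3437]
Step 7: x=[1.2900] v=[-0.1057]
Step 8: x=[1.7206] v=[2.1530]
First v>=0 after going negative at step 8, time=1.6000

Answer: 1.6000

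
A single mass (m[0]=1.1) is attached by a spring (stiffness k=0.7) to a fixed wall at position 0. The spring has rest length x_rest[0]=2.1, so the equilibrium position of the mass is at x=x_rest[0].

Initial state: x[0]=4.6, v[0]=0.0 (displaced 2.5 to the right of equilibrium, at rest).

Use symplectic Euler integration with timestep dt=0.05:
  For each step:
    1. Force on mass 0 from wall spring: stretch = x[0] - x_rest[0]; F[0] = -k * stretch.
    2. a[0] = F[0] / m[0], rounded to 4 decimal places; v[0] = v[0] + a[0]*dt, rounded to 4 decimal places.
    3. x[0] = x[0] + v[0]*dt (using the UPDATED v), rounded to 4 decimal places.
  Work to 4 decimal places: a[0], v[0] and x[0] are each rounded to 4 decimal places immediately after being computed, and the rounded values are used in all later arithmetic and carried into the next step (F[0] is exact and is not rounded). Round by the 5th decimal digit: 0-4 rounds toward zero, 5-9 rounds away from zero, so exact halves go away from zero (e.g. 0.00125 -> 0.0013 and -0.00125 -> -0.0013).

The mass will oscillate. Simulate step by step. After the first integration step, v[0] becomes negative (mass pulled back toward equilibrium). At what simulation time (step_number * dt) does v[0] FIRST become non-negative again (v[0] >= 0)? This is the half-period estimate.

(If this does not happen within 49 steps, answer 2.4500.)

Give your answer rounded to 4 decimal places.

Answer: 2.4500

Derivation:
Step 0: x=[4.6000] v=[0.0000]
Step 1: x=[4.5960] v=[-0.0795]
Step 2: x=[4.5881] v=[-0.1589]
Step 3: x=[4.5762] v=[-0.2381]
Step 4: x=[4.5604] v=[-0.3169]
Step 5: x=[4.5406] v=[-0.3952]
Step 6: x=[4.5170] v=[-0.4729]
Step 7: x=[4.4895] v=[-0.5498]
Step 8: x=[4.4582] v=[-0.6258]
Step 9: x=[4.4232] v=[-0.7008]
Step 10: x=[4.3845] v=[-0.7747]
Step 11: x=[4.3421] v=[-0.8474]
Step 12: x=[4.2962] v=[-0.9187]
Step 13: x=[4.2468] v=[-0.9886]
Step 14: x=[4.1940] v=[-1.0569]
Step 15: x=[4.1378] v=[-1.1235]
Step 16: x=[4.0784] v=[-1.1883]
Step 17: x=[4.0158] v=[-1.2513]
Step 18: x=[3.9502] v=[-1.3123]
Step 19: x=[3.8816] v=[-1.3712]
Step 20: x=[3.8102] v=[-1.4279]
Step 21: x=[3.7361] v=[-1.4823]
Step 22: x=[3.6594] v=[-1.5344]
Step 23: x=[3.5802] v=[-1.5840]
Step 24: x=[3.4986] v=[-1.6311]
Step 25: x=[3.4148] v=[-1.6756]
Step 26: x=[3.3289] v=[-1.7174]
Step 27: x=[3.2411] v=[-1.7565]
Step 28: x=[3.1515] v=[-1.7928]
Step 29: x=[3.0602] v=[-1.8263]
Step 30: x=[2.9674] v=[-1.8569]
Step 31: x=[2.8732] v=[-1.8845]
Step 32: x=[2.7777] v=[-1.9091]
Step 33: x=[2.6812] v=[-1.9307]
Step 34: x=[2.5837] v=[-1.9492]
Step 35: x=[2.4855] v=[-1.9646]
Step 36: x=[2.3867] v=[-1.9769]
Step 37: x=[2.2874] v=[-1.9860]
Step 38: x=[2.1878] v=[-1.9920]
Step 39: x=[2.0881] v=[-1.9948]
Step 40: x=[1.9884] v=[-1.9944]
Step 41: x=[1.8889] v=[-1.9909]
Step 42: x=[1.7897] v=[-1.9842]
Step 43: x=[1.6910] v=[-1.9743]
Step 44: x=[1.5929] v=[-1.9613]
Step 45: x=[1.4956] v=[-1.9452]
Step 46: x=[1.3993] v=[-1.9260]
Step 47: x=[1.3041] v=[-1.9037]
Step 48: x=[1.2102] v=[-1.8784]
Step 49: x=[1.1177] v=[-1.8501]
v[0] did not become non-negative within 49 steps; using fallback time=2.4500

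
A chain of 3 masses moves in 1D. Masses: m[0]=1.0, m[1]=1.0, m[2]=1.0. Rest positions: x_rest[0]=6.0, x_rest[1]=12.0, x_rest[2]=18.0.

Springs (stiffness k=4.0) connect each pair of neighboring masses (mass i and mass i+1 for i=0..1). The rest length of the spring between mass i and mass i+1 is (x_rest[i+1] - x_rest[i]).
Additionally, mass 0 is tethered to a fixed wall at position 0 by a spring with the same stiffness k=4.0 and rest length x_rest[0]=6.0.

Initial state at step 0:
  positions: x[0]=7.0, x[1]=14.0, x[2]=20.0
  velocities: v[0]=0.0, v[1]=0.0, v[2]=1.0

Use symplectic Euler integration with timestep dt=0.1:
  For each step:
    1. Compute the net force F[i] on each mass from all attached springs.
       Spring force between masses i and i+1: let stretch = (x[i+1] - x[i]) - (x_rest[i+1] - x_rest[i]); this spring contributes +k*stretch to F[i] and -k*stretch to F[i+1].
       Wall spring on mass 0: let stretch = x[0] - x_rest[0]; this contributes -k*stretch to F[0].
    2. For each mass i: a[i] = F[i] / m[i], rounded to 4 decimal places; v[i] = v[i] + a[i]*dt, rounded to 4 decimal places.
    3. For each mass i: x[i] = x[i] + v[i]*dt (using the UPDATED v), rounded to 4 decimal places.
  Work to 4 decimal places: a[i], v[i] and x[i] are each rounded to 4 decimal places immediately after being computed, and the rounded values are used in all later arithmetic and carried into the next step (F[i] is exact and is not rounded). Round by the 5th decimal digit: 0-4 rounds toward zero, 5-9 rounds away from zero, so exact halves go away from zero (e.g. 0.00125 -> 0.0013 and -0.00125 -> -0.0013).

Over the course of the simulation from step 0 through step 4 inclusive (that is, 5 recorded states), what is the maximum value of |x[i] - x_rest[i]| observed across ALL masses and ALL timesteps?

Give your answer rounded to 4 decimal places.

Step 0: x=[7.0000 14.0000 20.0000] v=[0.0000 0.0000 1.0000]
Step 1: x=[7.0000 13.9600 20.1000] v=[0.0000 -0.4000 1.0000]
Step 2: x=[6.9984 13.8872 20.1944] v=[-0.0160 -0.7280 0.9440]
Step 3: x=[6.9924 13.7911 20.2765] v=[-0.0598 -0.9606 0.8211]
Step 4: x=[6.9787 13.6825 20.3392] v=[-0.1373 -1.0859 0.6269]
Max displacement = 2.3392

Answer: 2.3392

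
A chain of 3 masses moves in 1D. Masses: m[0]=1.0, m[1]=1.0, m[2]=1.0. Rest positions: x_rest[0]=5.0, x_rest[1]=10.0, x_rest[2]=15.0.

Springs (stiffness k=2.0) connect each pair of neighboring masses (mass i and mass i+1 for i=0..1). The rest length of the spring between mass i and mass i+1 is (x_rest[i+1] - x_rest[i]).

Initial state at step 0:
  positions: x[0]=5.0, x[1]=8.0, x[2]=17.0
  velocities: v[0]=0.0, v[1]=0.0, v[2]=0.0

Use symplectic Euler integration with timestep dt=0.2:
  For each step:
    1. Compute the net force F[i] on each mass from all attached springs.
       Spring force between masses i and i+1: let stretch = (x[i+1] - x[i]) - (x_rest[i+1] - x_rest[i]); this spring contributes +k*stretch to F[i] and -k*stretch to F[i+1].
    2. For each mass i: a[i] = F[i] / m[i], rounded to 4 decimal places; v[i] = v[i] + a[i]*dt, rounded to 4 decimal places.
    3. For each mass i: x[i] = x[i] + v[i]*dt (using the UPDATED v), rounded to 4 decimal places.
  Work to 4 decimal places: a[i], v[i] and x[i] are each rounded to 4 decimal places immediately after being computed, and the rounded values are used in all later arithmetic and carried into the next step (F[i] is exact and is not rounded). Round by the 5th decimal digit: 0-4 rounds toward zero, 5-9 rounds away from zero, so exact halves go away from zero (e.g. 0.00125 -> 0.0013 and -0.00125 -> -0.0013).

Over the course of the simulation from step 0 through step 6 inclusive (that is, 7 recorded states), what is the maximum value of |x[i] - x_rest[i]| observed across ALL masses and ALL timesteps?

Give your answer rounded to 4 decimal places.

Step 0: x=[5.0000 8.0000 17.0000] v=[0.0000 0.0000 0.0000]
Step 1: x=[4.8400 8.4800 16.6800] v=[-0.8000 2.4000 -1.6000]
Step 2: x=[4.5712 9.3248 16.1040] v=[-1.3440 4.2240 -2.8800]
Step 3: x=[4.2827 10.3316 15.3857] v=[-1.4426 5.0342 -3.5917]
Step 4: x=[4.0781 11.2589 14.6630] v=[-1.0230 4.6363 -3.6133]
Step 5: x=[4.0480 11.8840 14.0680] v=[-0.1507 3.1256 -2.9749]
Step 6: x=[4.2447 12.0570 13.6983] v=[0.9837 0.8648 -1.8485]
Max displacement = 2.0570

Answer: 2.0570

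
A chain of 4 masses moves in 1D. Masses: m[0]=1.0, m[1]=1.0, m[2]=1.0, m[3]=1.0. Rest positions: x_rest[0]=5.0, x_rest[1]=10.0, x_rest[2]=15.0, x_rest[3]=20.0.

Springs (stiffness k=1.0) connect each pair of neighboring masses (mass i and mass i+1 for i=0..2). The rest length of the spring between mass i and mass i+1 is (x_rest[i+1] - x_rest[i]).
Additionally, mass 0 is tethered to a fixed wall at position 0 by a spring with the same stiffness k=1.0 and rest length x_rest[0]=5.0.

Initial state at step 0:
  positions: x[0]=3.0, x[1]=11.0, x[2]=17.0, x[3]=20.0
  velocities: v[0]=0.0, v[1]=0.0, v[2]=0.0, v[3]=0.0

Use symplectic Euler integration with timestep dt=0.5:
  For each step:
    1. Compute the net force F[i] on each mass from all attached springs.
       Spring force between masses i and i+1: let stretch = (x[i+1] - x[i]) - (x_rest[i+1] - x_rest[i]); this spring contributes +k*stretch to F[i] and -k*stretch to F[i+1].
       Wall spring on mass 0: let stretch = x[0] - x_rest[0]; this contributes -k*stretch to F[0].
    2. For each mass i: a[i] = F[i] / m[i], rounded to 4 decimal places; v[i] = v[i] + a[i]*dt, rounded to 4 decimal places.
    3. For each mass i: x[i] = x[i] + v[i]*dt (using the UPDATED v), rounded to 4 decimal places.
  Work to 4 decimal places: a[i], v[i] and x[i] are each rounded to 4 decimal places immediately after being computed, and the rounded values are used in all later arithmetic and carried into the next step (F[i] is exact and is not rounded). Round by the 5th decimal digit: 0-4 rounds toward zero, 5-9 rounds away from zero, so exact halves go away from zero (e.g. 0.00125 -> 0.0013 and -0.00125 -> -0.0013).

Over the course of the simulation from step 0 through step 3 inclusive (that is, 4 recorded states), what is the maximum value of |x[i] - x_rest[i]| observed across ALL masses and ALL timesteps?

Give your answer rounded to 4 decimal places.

Answer: 2.2188

Derivation:
Step 0: x=[3.0000 11.0000 17.0000 20.0000] v=[0.0000 0.0000 0.0000 0.0000]
Step 1: x=[4.2500 10.5000 16.2500 20.5000] v=[2.5000 -1.0000 -1.5000 1.0000]
Step 2: x=[6.0000 9.8750 15.1250 21.1875] v=[3.5000 -1.2500 -2.2500 1.3750]
Step 3: x=[7.2188 9.5938 14.2031 21.6094] v=[2.4375 -0.5625 -1.8438 0.8438]
Max displacement = 2.2188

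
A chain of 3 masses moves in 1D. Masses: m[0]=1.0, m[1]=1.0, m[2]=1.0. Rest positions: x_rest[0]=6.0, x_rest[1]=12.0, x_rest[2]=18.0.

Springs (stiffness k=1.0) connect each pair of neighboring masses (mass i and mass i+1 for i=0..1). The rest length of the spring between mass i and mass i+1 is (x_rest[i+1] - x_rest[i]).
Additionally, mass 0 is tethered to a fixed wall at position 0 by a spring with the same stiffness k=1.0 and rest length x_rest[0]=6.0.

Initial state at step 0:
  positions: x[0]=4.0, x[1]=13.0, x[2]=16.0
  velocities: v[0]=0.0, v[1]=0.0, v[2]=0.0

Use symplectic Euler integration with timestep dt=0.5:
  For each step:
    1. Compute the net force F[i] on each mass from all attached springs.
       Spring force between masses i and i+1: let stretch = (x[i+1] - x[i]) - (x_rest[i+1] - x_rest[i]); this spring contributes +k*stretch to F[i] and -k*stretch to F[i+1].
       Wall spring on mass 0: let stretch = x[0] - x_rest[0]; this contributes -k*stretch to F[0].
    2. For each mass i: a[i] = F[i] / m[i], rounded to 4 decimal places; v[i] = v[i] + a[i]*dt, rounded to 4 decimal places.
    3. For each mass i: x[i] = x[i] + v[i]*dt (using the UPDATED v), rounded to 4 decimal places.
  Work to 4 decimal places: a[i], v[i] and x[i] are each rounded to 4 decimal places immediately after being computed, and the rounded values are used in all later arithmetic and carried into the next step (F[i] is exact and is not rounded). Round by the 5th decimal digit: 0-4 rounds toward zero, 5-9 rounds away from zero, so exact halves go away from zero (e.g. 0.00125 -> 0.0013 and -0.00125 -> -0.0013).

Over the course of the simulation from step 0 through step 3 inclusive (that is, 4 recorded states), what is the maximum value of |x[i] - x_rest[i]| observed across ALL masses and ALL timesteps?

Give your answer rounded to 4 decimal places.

Answer: 2.7656

Derivation:
Step 0: x=[4.0000 13.0000 16.0000] v=[0.0000 0.0000 0.0000]
Step 1: x=[5.2500 11.5000 16.7500] v=[2.5000 -3.0000 1.5000]
Step 2: x=[6.7500 9.7500 17.6875] v=[3.0000 -3.5000 1.8750]
Step 3: x=[7.3125 9.2344 18.1407] v=[1.1250 -1.0313 0.9063]
Max displacement = 2.7656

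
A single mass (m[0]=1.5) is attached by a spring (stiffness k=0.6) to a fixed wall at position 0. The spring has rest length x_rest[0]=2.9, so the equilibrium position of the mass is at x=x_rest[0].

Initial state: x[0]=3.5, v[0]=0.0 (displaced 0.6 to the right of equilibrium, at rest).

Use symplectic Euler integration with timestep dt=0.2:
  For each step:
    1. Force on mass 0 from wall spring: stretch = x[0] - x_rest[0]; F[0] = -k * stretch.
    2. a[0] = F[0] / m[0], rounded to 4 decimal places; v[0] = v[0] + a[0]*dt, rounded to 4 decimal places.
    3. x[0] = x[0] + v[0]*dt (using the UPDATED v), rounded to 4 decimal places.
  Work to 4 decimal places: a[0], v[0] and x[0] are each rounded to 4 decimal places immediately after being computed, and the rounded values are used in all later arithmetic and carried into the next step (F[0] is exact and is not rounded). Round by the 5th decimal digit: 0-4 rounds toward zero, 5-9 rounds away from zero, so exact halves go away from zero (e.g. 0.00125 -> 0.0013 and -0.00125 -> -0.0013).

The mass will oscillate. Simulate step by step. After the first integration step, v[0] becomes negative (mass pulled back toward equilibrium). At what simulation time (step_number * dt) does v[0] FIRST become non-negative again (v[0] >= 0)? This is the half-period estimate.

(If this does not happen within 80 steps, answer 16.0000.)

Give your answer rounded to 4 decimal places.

Answer: 5.0000

Derivation:
Step 0: x=[3.5000] v=[0.0000]
Step 1: x=[3.4904] v=[-0.0480]
Step 2: x=[3.4714] v=[-0.0952]
Step 3: x=[3.4432] v=[-0.1409]
Step 4: x=[3.4063] v=[-0.1844]
Step 5: x=[3.3613] v=[-0.2249]
Step 6: x=[3.3089] v=[-0.2618]
Step 7: x=[3.2500] v=[-0.2945]
Step 8: x=[3.1855] v=[-0.3225]
Step 9: x=[3.1164] v=[-0.3453]
Step 10: x=[3.0439] v=[-0.3626]
Step 11: x=[2.9691] v=[-0.3741]
Step 12: x=[2.8932] v=[-0.3796]
Step 13: x=[2.8174] v=[-0.3791]
Step 14: x=[2.7429] v=[-0.3725]
Step 15: x=[2.6709] v=[-0.3599]
Step 16: x=[2.6026] v=[-0.3416]
Step 17: x=[2.5390] v=[-0.3178]
Step 18: x=[2.4812] v=[-0.2889]
Step 19: x=[2.4301] v=[-0.2554]
Step 20: x=[2.3865] v=[-0.2178]
Step 21: x=[2.3512] v=[-0.1767]
Step 22: x=[2.3246] v=[-0.1328]
Step 23: x=[2.3072] v=[-0.0868]
Step 24: x=[2.2993] v=[-0.0394]
Step 25: x=[2.3010] v=[0.0087]
First v>=0 after going negative at step 25, time=5.0000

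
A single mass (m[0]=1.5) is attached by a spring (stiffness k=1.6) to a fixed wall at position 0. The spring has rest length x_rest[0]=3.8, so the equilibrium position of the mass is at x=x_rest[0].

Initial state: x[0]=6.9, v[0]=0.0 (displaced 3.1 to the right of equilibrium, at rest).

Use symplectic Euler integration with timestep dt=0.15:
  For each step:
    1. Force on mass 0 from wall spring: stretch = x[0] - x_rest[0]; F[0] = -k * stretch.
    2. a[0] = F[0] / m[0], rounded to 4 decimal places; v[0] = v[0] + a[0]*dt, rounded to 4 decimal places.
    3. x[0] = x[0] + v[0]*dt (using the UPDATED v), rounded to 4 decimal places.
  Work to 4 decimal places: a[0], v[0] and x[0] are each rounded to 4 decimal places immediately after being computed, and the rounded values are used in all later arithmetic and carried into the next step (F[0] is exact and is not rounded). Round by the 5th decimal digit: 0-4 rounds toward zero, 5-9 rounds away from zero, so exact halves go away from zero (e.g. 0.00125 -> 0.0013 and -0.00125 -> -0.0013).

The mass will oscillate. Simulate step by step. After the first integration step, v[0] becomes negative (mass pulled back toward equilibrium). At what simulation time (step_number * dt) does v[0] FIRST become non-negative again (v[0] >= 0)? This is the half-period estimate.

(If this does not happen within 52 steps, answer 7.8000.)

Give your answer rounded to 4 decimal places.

Step 0: x=[6.9000] v=[0.0000]
Step 1: x=[6.8256] v=[-0.4960]
Step 2: x=[6.6786] v=[-0.9801]
Step 3: x=[6.4625] v=[-1.4407]
Step 4: x=[6.1825] v=[-1.8667]
Step 5: x=[5.8453] v=[-2.2479]
Step 6: x=[5.4590] v=[-2.5752]
Step 7: x=[5.0329] v=[-2.8406]
Step 8: x=[4.5772] v=[-3.0379]
Step 9: x=[4.1029] v=[-3.1623]
Step 10: x=[3.6213] v=[-3.2108]
Step 11: x=[3.1440] v=[-3.1822]
Step 12: x=[2.6824] v=[-3.0772]
Step 13: x=[2.2476] v=[-2.8984]
Step 14: x=[1.8501] v=[-2.6500]
Step 15: x=[1.4994] v=[-2.3380]
Step 16: x=[1.2039] v=[-1.9699]
Step 17: x=[0.9707] v=[-1.5545]
Step 18: x=[0.8054] v=[-1.1018]
Step 19: x=[0.7120] v=[-0.6227]
Step 20: x=[0.6927] v=[-0.1286]
Step 21: x=[0.7480] v=[0.3686]
First v>=0 after going negative at step 21, time=3.1500

Answer: 3.1500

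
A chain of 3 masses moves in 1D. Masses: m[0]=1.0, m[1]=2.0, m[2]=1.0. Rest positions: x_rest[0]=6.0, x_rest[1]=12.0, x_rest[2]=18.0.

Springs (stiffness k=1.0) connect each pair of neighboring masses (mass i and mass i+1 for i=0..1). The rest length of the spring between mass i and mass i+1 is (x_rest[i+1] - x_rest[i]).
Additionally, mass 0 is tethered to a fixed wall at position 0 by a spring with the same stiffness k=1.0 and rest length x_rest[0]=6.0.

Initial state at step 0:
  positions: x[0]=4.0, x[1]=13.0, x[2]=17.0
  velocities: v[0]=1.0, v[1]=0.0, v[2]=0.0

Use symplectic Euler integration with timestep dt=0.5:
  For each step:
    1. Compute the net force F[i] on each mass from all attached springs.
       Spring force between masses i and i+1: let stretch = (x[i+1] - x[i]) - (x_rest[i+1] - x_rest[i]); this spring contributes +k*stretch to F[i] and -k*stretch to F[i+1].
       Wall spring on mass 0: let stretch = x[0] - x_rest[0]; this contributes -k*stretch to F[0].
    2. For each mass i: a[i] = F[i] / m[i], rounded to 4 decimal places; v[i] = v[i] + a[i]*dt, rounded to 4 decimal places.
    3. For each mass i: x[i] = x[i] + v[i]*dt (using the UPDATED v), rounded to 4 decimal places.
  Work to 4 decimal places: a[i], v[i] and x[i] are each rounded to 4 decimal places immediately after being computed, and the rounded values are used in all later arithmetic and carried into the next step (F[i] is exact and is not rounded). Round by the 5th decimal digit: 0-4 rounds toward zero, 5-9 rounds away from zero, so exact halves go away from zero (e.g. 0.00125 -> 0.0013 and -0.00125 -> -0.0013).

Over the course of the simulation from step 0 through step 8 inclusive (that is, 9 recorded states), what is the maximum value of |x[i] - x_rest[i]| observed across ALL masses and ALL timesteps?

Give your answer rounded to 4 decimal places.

Step 0: x=[4.0000 13.0000 17.0000] v=[1.0000 0.0000 0.0000]
Step 1: x=[5.7500 12.3750 17.5000] v=[3.5000 -1.2500 1.0000]
Step 2: x=[7.7188 11.5625 18.2188] v=[3.9375 -1.6250 1.4375]
Step 3: x=[8.7188 11.1016 18.7735] v=[2.0000 -0.9219 1.1094]
Step 4: x=[8.1348 11.3018 18.9103] v=[-1.1680 0.4004 0.2735]
Step 5: x=[6.3089 12.0572 18.6449] v=[-3.6519 1.5108 -0.5308]
Step 6: x=[4.3428 12.9176 18.2326] v=[-3.9322 1.7207 -0.8247]
Step 7: x=[3.4347 13.3705 17.9915] v=[-1.8162 0.9058 -0.4822]
Step 8: x=[4.1519 13.1591 18.0952] v=[1.4344 -0.4229 0.2073]
Max displacement = 2.7188

Answer: 2.7188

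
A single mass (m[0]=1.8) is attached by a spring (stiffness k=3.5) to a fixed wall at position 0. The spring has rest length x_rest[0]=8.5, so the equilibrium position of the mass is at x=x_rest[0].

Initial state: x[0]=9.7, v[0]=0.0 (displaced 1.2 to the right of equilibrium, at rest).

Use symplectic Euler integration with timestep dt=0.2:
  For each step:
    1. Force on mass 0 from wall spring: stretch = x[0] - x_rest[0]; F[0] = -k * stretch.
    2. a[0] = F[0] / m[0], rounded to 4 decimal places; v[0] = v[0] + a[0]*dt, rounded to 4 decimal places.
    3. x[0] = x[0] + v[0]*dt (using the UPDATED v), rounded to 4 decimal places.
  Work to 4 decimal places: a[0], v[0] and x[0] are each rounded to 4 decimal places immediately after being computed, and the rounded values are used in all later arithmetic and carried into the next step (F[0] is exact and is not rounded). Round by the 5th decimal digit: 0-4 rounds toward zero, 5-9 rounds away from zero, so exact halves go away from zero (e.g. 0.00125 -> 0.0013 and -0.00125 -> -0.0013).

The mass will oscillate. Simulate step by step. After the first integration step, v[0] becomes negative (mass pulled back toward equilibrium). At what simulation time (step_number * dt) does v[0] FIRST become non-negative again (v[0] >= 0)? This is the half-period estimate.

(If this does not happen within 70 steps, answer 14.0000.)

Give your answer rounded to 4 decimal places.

Step 0: x=[9.7000] v=[0.0000]
Step 1: x=[9.6067] v=[-0.4667]
Step 2: x=[9.4273] v=[-0.8971]
Step 3: x=[9.1758] v=[-1.2577]
Step 4: x=[8.8717] v=[-1.5205]
Step 5: x=[8.5387] v=[-1.6651]
Step 6: x=[8.2027] v=[-1.6802]
Step 7: x=[7.8898] v=[-1.5646]
Step 8: x=[7.6243] v=[-1.3273]
Step 9: x=[7.4270] v=[-0.9867]
Step 10: x=[7.3131] v=[-0.5694]
Step 11: x=[7.2915] v=[-0.1078]
Step 12: x=[7.3639] v=[0.3622]
First v>=0 after going negative at step 12, time=2.4000

Answer: 2.4000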